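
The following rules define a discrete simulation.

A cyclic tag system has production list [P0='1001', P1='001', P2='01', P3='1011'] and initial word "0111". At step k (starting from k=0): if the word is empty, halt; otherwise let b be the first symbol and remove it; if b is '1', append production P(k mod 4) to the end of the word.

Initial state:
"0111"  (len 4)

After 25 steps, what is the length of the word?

22

step 0: "0111"  (len 4)
step 1: "111"  (len 3)
step 2: "11001"  (len 5)
step 3: "100101"  (len 6)
step 4: "001011011"  (len 9)
step 5: "01011011"  (len 8)
step 6: "1011011"  (len 7)
step 7: "01101101"  (len 8)
step 8: "1101101"  (len 7)
step 9: "1011011001"  (len 10)
step 10: "011011001001"  (len 12)
step 11: "11011001001"  (len 11)
step 12: "10110010011011"  (len 14)
step 13: "01100100110111001"  (len 17)
step 14: "1100100110111001"  (len 16)
step 15: "10010011011100101"  (len 17)
step 16: "00100110111001011011"  (len 20)
step 17: "0100110111001011011"  (len 19)
step 18: "100110111001011011"  (len 18)
step 19: "0011011100101101101"  (len 19)
step 20: "011011100101101101"  (len 18)
step 21: "11011100101101101"  (len 17)
step 22: "1011100101101101001"  (len 19)
step 23: "01110010110110100101"  (len 20)
step 24: "1110010110110100101"  (len 19)
step 25: "1100101101101001011001"  (len 22)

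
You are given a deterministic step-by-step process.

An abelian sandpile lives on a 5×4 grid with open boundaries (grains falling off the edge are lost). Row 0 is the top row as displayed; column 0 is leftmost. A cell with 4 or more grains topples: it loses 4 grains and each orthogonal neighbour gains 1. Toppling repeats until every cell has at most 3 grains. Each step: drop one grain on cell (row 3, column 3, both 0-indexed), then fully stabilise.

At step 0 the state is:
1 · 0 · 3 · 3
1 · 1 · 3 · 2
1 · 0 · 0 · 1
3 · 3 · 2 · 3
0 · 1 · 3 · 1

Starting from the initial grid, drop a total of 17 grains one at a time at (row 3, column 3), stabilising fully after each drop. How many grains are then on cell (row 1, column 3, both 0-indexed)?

3

step 0: 1 · 0 · 3 · 3
1 · 1 · 3 · 2
1 · 0 · 0 · 1
3 · 3 · 2 · 3
0 · 1 · 3 · 1
step 1: 1 · 0 · 3 · 3
1 · 1 · 3 · 2
1 · 0 · 0 · 2
3 · 3 · 3 · 0
0 · 1 · 3 · 2
step 2: 1 · 0 · 3 · 3
1 · 1 · 3 · 2
1 · 0 · 0 · 2
3 · 3 · 3 · 1
0 · 1 · 3 · 2
step 3: 1 · 0 · 3 · 3
1 · 1 · 3 · 2
1 · 0 · 0 · 2
3 · 3 · 3 · 2
0 · 1 · 3 · 2
step 4: 1 · 0 · 3 · 3
1 · 1 · 3 · 2
1 · 0 · 0 · 2
3 · 3 · 3 · 3
0 · 1 · 3 · 2
step 5: 1 · 0 · 3 · 3
1 · 1 · 3 · 2
2 · 1 · 1 · 3
0 · 1 · 2 · 2
1 · 3 · 1 · 0
step 6: 1 · 0 · 3 · 3
1 · 1 · 3 · 2
2 · 1 · 1 · 3
0 · 1 · 2 · 3
1 · 3 · 1 · 0
step 7: 1 · 0 · 3 · 3
1 · 1 · 3 · 3
2 · 1 · 2 · 0
0 · 1 · 3 · 1
1 · 3 · 1 · 1
step 8: 1 · 0 · 3 · 3
1 · 1 · 3 · 3
2 · 1 · 2 · 0
0 · 1 · 3 · 2
1 · 3 · 1 · 1
step 9: 1 · 0 · 3 · 3
1 · 1 · 3 · 3
2 · 1 · 2 · 0
0 · 1 · 3 · 3
1 · 3 · 1 · 1
step 10: 1 · 0 · 3 · 3
1 · 1 · 3 · 3
2 · 1 · 3 · 1
0 · 2 · 0 · 1
1 · 3 · 2 · 2
step 11: 1 · 0 · 3 · 3
1 · 1 · 3 · 3
2 · 1 · 3 · 1
0 · 2 · 0 · 2
1 · 3 · 2 · 2
step 12: 1 · 0 · 3 · 3
1 · 1 · 3 · 3
2 · 1 · 3 · 1
0 · 2 · 0 · 3
1 · 3 · 2 · 2
step 13: 1 · 0 · 3 · 3
1 · 1 · 3 · 3
2 · 1 · 3 · 2
0 · 2 · 1 · 0
1 · 3 · 2 · 3
step 14: 1 · 0 · 3 · 3
1 · 1 · 3 · 3
2 · 1 · 3 · 2
0 · 2 · 1 · 1
1 · 3 · 2 · 3
step 15: 1 · 0 · 3 · 3
1 · 1 · 3 · 3
2 · 1 · 3 · 2
0 · 2 · 1 · 2
1 · 3 · 2 · 3
step 16: 1 · 0 · 3 · 3
1 · 1 · 3 · 3
2 · 1 · 3 · 2
0 · 2 · 1 · 3
1 · 3 · 2 · 3
step 17: 1 · 0 · 3 · 3
1 · 1 · 3 · 3
2 · 1 · 3 · 3
0 · 2 · 2 · 1
1 · 3 · 3 · 0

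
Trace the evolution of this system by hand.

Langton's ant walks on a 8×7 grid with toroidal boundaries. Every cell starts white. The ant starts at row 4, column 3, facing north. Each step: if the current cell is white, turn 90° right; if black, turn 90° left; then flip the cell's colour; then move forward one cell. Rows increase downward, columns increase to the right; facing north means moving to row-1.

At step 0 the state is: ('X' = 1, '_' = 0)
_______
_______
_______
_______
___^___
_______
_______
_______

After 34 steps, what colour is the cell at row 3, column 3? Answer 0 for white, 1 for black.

1

[0] _______
_______
_______
_______
___^___
_______
_______
_______
[1] _______
_______
_______
_______
___X>__
_______
_______
_______
[2] _______
_______
_______
_______
___XX__
____v__
_______
_______
[3] _______
_______
_______
_______
___XX__
___<X__
_______
_______
[4] _______
_______
_______
_______
___^X__
___XX__
_______
_______
[5] _______
_______
_______
_______
__<_X__
___XX__
_______
_______
[6] _______
_______
_______
__^____
__X_X__
___XX__
_______
_______
[7] _______
_______
_______
__X>___
__X_X__
___XX__
_______
_______
[8] _______
_______
_______
__XX___
__XvX__
___XX__
_______
_______
[9] _______
_______
_______
__XX___
__<XX__
___XX__
_______
_______
[10] _______
_______
_______
__XX___
___XX__
__vXX__
_______
_______
[11] _______
_______
_______
__XX___
___XX__
_<XXX__
_______
_______
[12] _______
_______
_______
__XX___
_^_XX__
_XXXX__
_______
_______
[13] _______
_______
_______
__XX___
_X>XX__
_XXXX__
_______
_______
[14] _______
_______
_______
__XX___
_XXXX__
_XvXX__
_______
_______
[15] _______
_______
_______
__XX___
_XXXX__
_X_>X__
_______
_______
[16] _______
_______
_______
__XX___
_XX^X__
_X__X__
_______
_______
[17] _______
_______
_______
__XX___
_X<_X__
_X__X__
_______
_______
[18] _______
_______
_______
__XX___
_X__X__
_Xv_X__
_______
_______
[19] _______
_______
_______
__XX___
_X__X__
_<X_X__
_______
_______
[20] _______
_______
_______
__XX___
_X__X__
__X_X__
_v_____
_______
[21] _______
_______
_______
__XX___
_X__X__
__X_X__
<X_____
_______
[22] _______
_______
_______
__XX___
_X__X__
^_X_X__
XX_____
_______
[23] _______
_______
_______
__XX___
_X__X__
X>X_X__
XX_____
_______
[24] _______
_______
_______
__XX___
_X__X__
XXX_X__
Xv_____
_______
[25] _______
_______
_______
__XX___
_X__X__
XXX_X__
X_>____
_______
[26] _______
_______
_______
__XX___
_X__X__
XXX_X__
X_X____
__v____
[27] _______
_______
_______
__XX___
_X__X__
XXX_X__
X_X____
_<X____
[28] _______
_______
_______
__XX___
_X__X__
XXX_X__
X^X____
_XX____
[29] _______
_______
_______
__XX___
_X__X__
XXX_X__
XX>____
_XX____
[30] _______
_______
_______
__XX___
_X__X__
XX^_X__
XX_____
_XX____
[31] _______
_______
_______
__XX___
_X__X__
X<__X__
XX_____
_XX____
[32] _______
_______
_______
__XX___
_X__X__
X___X__
Xv_____
_XX____
[33] _______
_______
_______
__XX___
_X__X__
X___X__
X_>____
_XX____
[34] _______
_______
_______
__XX___
_X__X__
X___X__
X_X____
_Xv____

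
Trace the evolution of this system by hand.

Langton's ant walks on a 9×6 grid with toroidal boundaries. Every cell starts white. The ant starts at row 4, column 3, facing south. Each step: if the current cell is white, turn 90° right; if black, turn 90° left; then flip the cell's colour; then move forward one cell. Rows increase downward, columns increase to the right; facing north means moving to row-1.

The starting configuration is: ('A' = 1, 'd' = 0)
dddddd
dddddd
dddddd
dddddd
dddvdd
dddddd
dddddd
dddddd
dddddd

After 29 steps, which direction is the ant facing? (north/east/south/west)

0) dddddd
dddddd
dddddd
dddddd
dddvdd
dddddd
dddddd
dddddd
dddddd
1) dddddd
dddddd
dddddd
dddddd
dd<Add
dddddd
dddddd
dddddd
dddddd
2) dddddd
dddddd
dddddd
dd^ddd
ddAAdd
dddddd
dddddd
dddddd
dddddd
3) dddddd
dddddd
dddddd
ddA>dd
ddAAdd
dddddd
dddddd
dddddd
dddddd
4) dddddd
dddddd
dddddd
ddAAdd
ddAvdd
dddddd
dddddd
dddddd
dddddd
5) dddddd
dddddd
dddddd
ddAAdd
ddAd>d
dddddd
dddddd
dddddd
dddddd
6) dddddd
dddddd
dddddd
ddAAdd
ddAdAd
ddddvd
dddddd
dddddd
dddddd
7) dddddd
dddddd
dddddd
ddAAdd
ddAdAd
ddd<Ad
dddddd
dddddd
dddddd
8) dddddd
dddddd
dddddd
ddAAdd
ddA^Ad
dddAAd
dddddd
dddddd
dddddd
9) dddddd
dddddd
dddddd
ddAAdd
ddAA>d
dddAAd
dddddd
dddddd
dddddd
10) dddddd
dddddd
dddddd
ddAA^d
ddAAdd
dddAAd
dddddd
dddddd
dddddd
11) dddddd
dddddd
dddddd
ddAAA>
ddAAdd
dddAAd
dddddd
dddddd
dddddd
12) dddddd
dddddd
dddddd
ddAAAA
ddAAdv
dddAAd
dddddd
dddddd
dddddd
13) dddddd
dddddd
dddddd
ddAAAA
ddAA<A
dddAAd
dddddd
dddddd
dddddd
14) dddddd
dddddd
dddddd
ddAA^A
ddAAAA
dddAAd
dddddd
dddddd
dddddd
15) dddddd
dddddd
dddddd
ddA<dA
ddAAAA
dddAAd
dddddd
dddddd
dddddd
16) dddddd
dddddd
dddddd
ddAddA
ddAvAA
dddAAd
dddddd
dddddd
dddddd
17) dddddd
dddddd
dddddd
ddAddA
ddAd>A
dddAAd
dddddd
dddddd
dddddd
18) dddddd
dddddd
dddddd
ddAd^A
ddAddA
dddAAd
dddddd
dddddd
dddddd
19) dddddd
dddddd
dddddd
ddAdA>
ddAddA
dddAAd
dddddd
dddddd
dddddd
20) dddddd
dddddd
ddddd^
ddAdAd
ddAddA
dddAAd
dddddd
dddddd
dddddd
21) dddddd
dddddd
>ddddA
ddAdAd
ddAddA
dddAAd
dddddd
dddddd
dddddd
22) dddddd
dddddd
AddddA
vdAdAd
ddAddA
dddAAd
dddddd
dddddd
dddddd
23) dddddd
dddddd
AddddA
AdAdA<
ddAddA
dddAAd
dddddd
dddddd
dddddd
24) dddddd
dddddd
Adddd^
AdAdAA
ddAddA
dddAAd
dddddd
dddddd
dddddd
25) dddddd
dddddd
Addd<d
AdAdAA
ddAddA
dddAAd
dddddd
dddddd
dddddd
26) dddddd
dddd^d
AdddAd
AdAdAA
ddAddA
dddAAd
dddddd
dddddd
dddddd
27) dddddd
ddddA>
AdddAd
AdAdAA
ddAddA
dddAAd
dddddd
dddddd
dddddd
28) dddddd
ddddAA
AdddAv
AdAdAA
ddAddA
dddAAd
dddddd
dddddd
dddddd
29) dddddd
ddddAA
Addd<A
AdAdAA
ddAddA
dddAAd
dddddd
dddddd
dddddd

west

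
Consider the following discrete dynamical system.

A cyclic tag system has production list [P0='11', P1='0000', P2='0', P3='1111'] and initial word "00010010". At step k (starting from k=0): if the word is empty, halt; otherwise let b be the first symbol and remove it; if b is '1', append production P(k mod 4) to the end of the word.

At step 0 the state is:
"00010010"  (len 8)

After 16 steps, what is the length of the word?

13

step 0: "00010010"  (len 8)
step 1: "0010010"  (len 7)
step 2: "010010"  (len 6)
step 3: "10010"  (len 5)
step 4: "00101111"  (len 8)
step 5: "0101111"  (len 7)
step 6: "101111"  (len 6)
step 7: "011110"  (len 6)
step 8: "11110"  (len 5)
step 9: "111011"  (len 6)
step 10: "110110000"  (len 9)
step 11: "101100000"  (len 9)
step 12: "011000001111"  (len 12)
step 13: "11000001111"  (len 11)
step 14: "10000011110000"  (len 14)
step 15: "00000111100000"  (len 14)
step 16: "0000111100000"  (len 13)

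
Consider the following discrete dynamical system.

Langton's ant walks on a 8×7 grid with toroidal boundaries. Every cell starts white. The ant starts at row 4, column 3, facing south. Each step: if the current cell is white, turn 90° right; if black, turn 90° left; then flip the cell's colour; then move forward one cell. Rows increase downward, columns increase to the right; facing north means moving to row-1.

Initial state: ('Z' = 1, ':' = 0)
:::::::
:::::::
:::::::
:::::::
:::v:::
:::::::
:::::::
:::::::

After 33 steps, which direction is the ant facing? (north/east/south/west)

west

gen 0: :::::::
:::::::
:::::::
:::::::
:::v:::
:::::::
:::::::
:::::::
gen 1: :::::::
:::::::
:::::::
:::::::
::<Z:::
:::::::
:::::::
:::::::
gen 2: :::::::
:::::::
:::::::
::^::::
::ZZ:::
:::::::
:::::::
:::::::
gen 3: :::::::
:::::::
:::::::
::Z>:::
::ZZ:::
:::::::
:::::::
:::::::
gen 4: :::::::
:::::::
:::::::
::ZZ:::
::Zv:::
:::::::
:::::::
:::::::
gen 5: :::::::
:::::::
:::::::
::ZZ:::
::Z:>::
:::::::
:::::::
:::::::
gen 6: :::::::
:::::::
:::::::
::ZZ:::
::Z:Z::
::::v::
:::::::
:::::::
gen 7: :::::::
:::::::
:::::::
::ZZ:::
::Z:Z::
:::<Z::
:::::::
:::::::
gen 8: :::::::
:::::::
:::::::
::ZZ:::
::Z^Z::
:::ZZ::
:::::::
:::::::
gen 9: :::::::
:::::::
:::::::
::ZZ:::
::ZZ>::
:::ZZ::
:::::::
:::::::
gen 10: :::::::
:::::::
:::::::
::ZZ^::
::ZZ:::
:::ZZ::
:::::::
:::::::
gen 11: :::::::
:::::::
:::::::
::ZZZ>:
::ZZ:::
:::ZZ::
:::::::
:::::::
gen 12: :::::::
:::::::
:::::::
::ZZZZ:
::ZZ:v:
:::ZZ::
:::::::
:::::::
gen 13: :::::::
:::::::
:::::::
::ZZZZ:
::ZZ<Z:
:::ZZ::
:::::::
:::::::
gen 14: :::::::
:::::::
:::::::
::ZZ^Z:
::ZZZZ:
:::ZZ::
:::::::
:::::::
gen 15: :::::::
:::::::
:::::::
::Z<:Z:
::ZZZZ:
:::ZZ::
:::::::
:::::::
gen 16: :::::::
:::::::
:::::::
::Z::Z:
::ZvZZ:
:::ZZ::
:::::::
:::::::
gen 17: :::::::
:::::::
:::::::
::Z::Z:
::Z:>Z:
:::ZZ::
:::::::
:::::::
gen 18: :::::::
:::::::
:::::::
::Z:^Z:
::Z::Z:
:::ZZ::
:::::::
:::::::
gen 19: :::::::
:::::::
:::::::
::Z:Z>:
::Z::Z:
:::ZZ::
:::::::
:::::::
gen 20: :::::::
:::::::
:::::^:
::Z:Z::
::Z::Z:
:::ZZ::
:::::::
:::::::
gen 21: :::::::
:::::::
:::::Z>
::Z:Z::
::Z::Z:
:::ZZ::
:::::::
:::::::
gen 22: :::::::
:::::::
:::::ZZ
::Z:Z:v
::Z::Z:
:::ZZ::
:::::::
:::::::
gen 23: :::::::
:::::::
:::::ZZ
::Z:Z<Z
::Z::Z:
:::ZZ::
:::::::
:::::::
gen 24: :::::::
:::::::
:::::^Z
::Z:ZZZ
::Z::Z:
:::ZZ::
:::::::
:::::::
gen 25: :::::::
:::::::
::::<:Z
::Z:ZZZ
::Z::Z:
:::ZZ::
:::::::
:::::::
gen 26: :::::::
::::^::
::::Z:Z
::Z:ZZZ
::Z::Z:
:::ZZ::
:::::::
:::::::
gen 27: :::::::
::::Z>:
::::Z:Z
::Z:ZZZ
::Z::Z:
:::ZZ::
:::::::
:::::::
gen 28: :::::::
::::ZZ:
::::ZvZ
::Z:ZZZ
::Z::Z:
:::ZZ::
:::::::
:::::::
gen 29: :::::::
::::ZZ:
::::<ZZ
::Z:ZZZ
::Z::Z:
:::ZZ::
:::::::
:::::::
gen 30: :::::::
::::ZZ:
:::::ZZ
::Z:vZZ
::Z::Z:
:::ZZ::
:::::::
:::::::
gen 31: :::::::
::::ZZ:
:::::ZZ
::Z::>Z
::Z::Z:
:::ZZ::
:::::::
:::::::
gen 32: :::::::
::::ZZ:
:::::^Z
::Z:::Z
::Z::Z:
:::ZZ::
:::::::
:::::::
gen 33: :::::::
::::ZZ:
::::<:Z
::Z:::Z
::Z::Z:
:::ZZ::
:::::::
:::::::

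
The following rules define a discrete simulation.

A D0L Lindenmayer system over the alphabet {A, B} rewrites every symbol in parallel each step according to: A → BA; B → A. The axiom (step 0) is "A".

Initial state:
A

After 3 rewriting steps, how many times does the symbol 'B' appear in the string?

2

gen 0: A
gen 1: BA
gen 2: ABA
gen 3: BAABA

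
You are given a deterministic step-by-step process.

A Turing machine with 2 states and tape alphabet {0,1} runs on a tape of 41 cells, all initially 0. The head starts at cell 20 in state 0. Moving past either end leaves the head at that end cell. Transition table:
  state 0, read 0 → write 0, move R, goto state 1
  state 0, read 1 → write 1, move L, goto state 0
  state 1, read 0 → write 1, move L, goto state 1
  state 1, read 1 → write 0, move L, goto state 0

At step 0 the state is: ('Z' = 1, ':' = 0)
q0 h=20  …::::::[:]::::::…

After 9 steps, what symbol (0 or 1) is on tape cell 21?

k=0  q0 h=20  …::::::[:]::::::…
k=1  q1 h=21  …::::::[:]::::::…
k=2  q1 h=20  …::::::[:]Z:::::…
k=3  q1 h=19  …::::::[:]ZZ::::…
k=4  q1 h=18  …::::::[:]ZZZ:::…
k=5  q1 h=17  …::::::[:]ZZZZ::…
k=6  q1 h=16  …::::::[:]ZZZZZ:…
k=7  q1 h=15  …::::::[:]ZZZZZZ…
k=8  q1 h=14  …::::::[:]ZZZZZZ…
k=9  q1 h=13  …::::::[:]ZZZZZZ…

1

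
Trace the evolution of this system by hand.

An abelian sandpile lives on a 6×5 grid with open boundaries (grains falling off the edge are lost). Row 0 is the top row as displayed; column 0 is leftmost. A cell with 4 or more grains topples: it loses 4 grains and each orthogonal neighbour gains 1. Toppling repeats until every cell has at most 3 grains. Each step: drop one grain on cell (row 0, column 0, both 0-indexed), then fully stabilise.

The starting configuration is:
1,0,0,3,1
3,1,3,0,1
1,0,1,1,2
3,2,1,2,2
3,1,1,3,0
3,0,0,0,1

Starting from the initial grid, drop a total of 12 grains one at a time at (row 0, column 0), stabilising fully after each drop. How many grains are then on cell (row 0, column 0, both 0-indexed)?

2

[0] 1,0,0,3,1
3,1,3,0,1
1,0,1,1,2
3,2,1,2,2
3,1,1,3,0
3,0,0,0,1
[1] 2,0,0,3,1
3,1,3,0,1
1,0,1,1,2
3,2,1,2,2
3,1,1,3,0
3,0,0,0,1
[2] 3,0,0,3,1
3,1,3,0,1
1,0,1,1,2
3,2,1,2,2
3,1,1,3,0
3,0,0,0,1
[3] 1,1,0,3,1
0,2,3,0,1
2,0,1,1,2
3,2,1,2,2
3,1,1,3,0
3,0,0,0,1
[4] 2,1,0,3,1
0,2,3,0,1
2,0,1,1,2
3,2,1,2,2
3,1,1,3,0
3,0,0,0,1
[5] 3,1,0,3,1
0,2,3,0,1
2,0,1,1,2
3,2,1,2,2
3,1,1,3,0
3,0,0,0,1
[6] 0,2,0,3,1
1,2,3,0,1
2,0,1,1,2
3,2,1,2,2
3,1,1,3,0
3,0,0,0,1
[7] 1,2,0,3,1
1,2,3,0,1
2,0,1,1,2
3,2,1,2,2
3,1,1,3,0
3,0,0,0,1
[8] 2,2,0,3,1
1,2,3,0,1
2,0,1,1,2
3,2,1,2,2
3,1,1,3,0
3,0,0,0,1
[9] 3,2,0,3,1
1,2,3,0,1
2,0,1,1,2
3,2,1,2,2
3,1,1,3,0
3,0,0,0,1
[10] 0,3,0,3,1
2,2,3,0,1
2,0,1,1,2
3,2,1,2,2
3,1,1,3,0
3,0,0,0,1
[11] 1,3,0,3,1
2,2,3,0,1
2,0,1,1,2
3,2,1,2,2
3,1,1,3,0
3,0,0,0,1
[12] 2,3,0,3,1
2,2,3,0,1
2,0,1,1,2
3,2,1,2,2
3,1,1,3,0
3,0,0,0,1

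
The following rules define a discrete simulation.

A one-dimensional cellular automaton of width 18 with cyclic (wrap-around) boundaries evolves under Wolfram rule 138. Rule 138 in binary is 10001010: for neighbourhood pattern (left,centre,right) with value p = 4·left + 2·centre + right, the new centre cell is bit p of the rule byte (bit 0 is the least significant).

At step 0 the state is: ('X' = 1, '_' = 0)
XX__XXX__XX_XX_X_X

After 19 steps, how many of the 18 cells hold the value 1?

k=0  XX__XXX__XX_XX_X_X
k=1  X__XXX__XX__X____X
k=2  __XXX__XX__X____XX
k=3  _XXX__XX__X____XX_
k=4  XXX__XX__X____XX__
k=5  XX__XX__X____XX__X
k=6  X__XX__X____XX__XX
k=7  __XX__X____XX__XXX
k=8  _XX__X____XX__XXX_
k=9  XX__X____XX__XXX__
k=10  X__X____XX__XXX__X
k=11  __X____XX__XXX__XX
k=12  _X____XX__XXX__XX_
k=13  X____XX__XXX__XX__
k=14  ____XX__XXX__XX__X
k=15  ___XX__XXX__XX__X_
k=16  __XX__XXX__XX__X__
k=17  _XX__XXX__XX__X___
k=18  XX__XXX__XX__X____
k=19  X__XXX__XX__X____X

8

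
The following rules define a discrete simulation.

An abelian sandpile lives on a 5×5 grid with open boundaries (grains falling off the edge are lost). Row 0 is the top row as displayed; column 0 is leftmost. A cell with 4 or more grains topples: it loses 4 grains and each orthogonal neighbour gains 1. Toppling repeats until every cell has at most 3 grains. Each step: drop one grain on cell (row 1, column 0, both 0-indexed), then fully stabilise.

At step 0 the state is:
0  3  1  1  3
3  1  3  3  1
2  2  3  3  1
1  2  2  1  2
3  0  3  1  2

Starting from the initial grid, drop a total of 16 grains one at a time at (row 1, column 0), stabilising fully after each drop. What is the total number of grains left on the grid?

gen 0: 0  3  1  1  3
3  1  3  3  1
2  2  3  3  1
1  2  2  1  2
3  0  3  1  2
gen 1: 1  3  1  1  3
0  2  3  3  1
3  2  3  3  1
1  2  2  1  2
3  0  3  1  2
gen 2: 1  3  1  1  3
1  2  3  3  1
3  2  3  3  1
1  2  2  1  2
3  0  3  1  2
gen 3: 1  3  1  1  3
2  2  3  3  1
3  2  3  3  1
1  2  2  1  2
3  0  3  1  2
gen 4: 1  3  1  1  3
3  2  3  3  1
3  2  3  3  1
1  2  2  1  2
3  0  3  1  2
gen 5: 2  3  1  1  3
1  3  3  3  1
0  3  3  3  1
2  2  2  1  2
3  0  3  1  2
gen 6: 2  3  1  1  3
2  3  3  3  1
0  3  3  3  1
2  2  2  1  2
3  0  3  1  2
gen 7: 2  3  1  1  3
3  3  3  3  1
0  3  3  3  1
2  2  2  1  2
3  0  3  1  2
gen 8: 0  1  3  2  3
2  3  2  1  2
2  1  2  1  2
2  3  3  2  2
3  0  3  1  2
gen 9: 0  1  3  2  3
3  3  2  1  2
2  1  2  1  2
2  3  3  2  2
3  0  3  1  2
gen 10: 1  2  3  2  3
1  0  3  1  2
3  2  2  1  2
2  3  3  2  2
3  0  3  1  2
gen 11: 1  2  3  2  3
2  0  3  1  2
3  2  2  1  2
2  3  3  2  2
3  0  3  1  2
gen 12: 1  2  3  2  3
3  0  3  1  2
3  2  2  1  2
2  3  3  2  2
3  0  3  1  2
gen 13: 2  2  3  2  3
1  1  3  1  2
0  3  2  1  2
3  3  3  2  2
3  0  3  1  2
gen 14: 2  2  3  2  3
2  1  3  1  2
0  3  2  1  2
3  3  3  2  2
3  0  3  1  2
gen 15: 2  2  3  2  3
3  1  3  1  2
0  3  2  1  2
3  3  3  2  2
3  0  3  1  2
gen 16: 3  2  3  2  3
0  2  3  1  2
1  3  2  1  2
3  3  3  2  2
3  0  3  1  2

52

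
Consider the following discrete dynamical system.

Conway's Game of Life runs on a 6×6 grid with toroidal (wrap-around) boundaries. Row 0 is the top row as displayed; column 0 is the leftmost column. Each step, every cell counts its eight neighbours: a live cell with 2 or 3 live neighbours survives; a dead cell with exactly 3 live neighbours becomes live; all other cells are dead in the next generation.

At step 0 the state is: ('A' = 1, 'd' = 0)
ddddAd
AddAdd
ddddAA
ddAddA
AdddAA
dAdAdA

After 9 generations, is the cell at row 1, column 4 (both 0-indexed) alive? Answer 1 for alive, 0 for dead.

gen 0: ddddAd
AddAdd
ddddAA
ddAddA
AdddAA
dAdAdA
gen 1: AdAAAA
dddAdd
AddAAA
dddAdd
dAAAdd
dddAdd
gen 2: ddAddA
dAdddd
ddAAdA
AAdddA
dddAAd
AddddA
gen 3: dAdddA
AAdAAd
ddAdAA
AAdddA
dAddAd
AddAdA
gen 4: dAdAdd
dAdAdd
ddAddd
dAAAdd
dAAdAd
dAAddA
gen 5: dAdAAd
dAdAdd
dddddd
dddddd
ddddAd
ddddAd
gen 6: dddAAd
dddAAd
dddddd
dddddd
dddddd
ddddAA
gen 7: dddddd
dddAAd
dddddd
dddddd
dddddd
dddAAA
gen 8: dddddA
dddddd
dddddd
dddddd
ddddAd
ddddAd
gen 9: dddddd
dddddd
dddddd
dddddd
dddddd
ddddAA

0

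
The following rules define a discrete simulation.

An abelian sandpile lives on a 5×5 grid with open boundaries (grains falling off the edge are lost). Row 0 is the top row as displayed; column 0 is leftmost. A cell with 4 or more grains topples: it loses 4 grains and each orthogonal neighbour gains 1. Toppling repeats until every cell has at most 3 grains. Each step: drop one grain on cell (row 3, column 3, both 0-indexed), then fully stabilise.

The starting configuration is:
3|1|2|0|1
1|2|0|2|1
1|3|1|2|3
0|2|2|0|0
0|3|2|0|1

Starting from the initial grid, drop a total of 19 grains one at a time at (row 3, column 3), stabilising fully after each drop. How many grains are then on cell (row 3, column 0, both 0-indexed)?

t=0: 3|1|2|0|1
1|2|0|2|1
1|3|1|2|3
0|2|2|0|0
0|3|2|0|1
t=1: 3|1|2|0|1
1|2|0|2|1
1|3|1|2|3
0|2|2|1|0
0|3|2|0|1
t=2: 3|1|2|0|1
1|2|0|2|1
1|3|1|2|3
0|2|2|2|0
0|3|2|0|1
t=3: 3|1|2|0|1
1|2|0|2|1
1|3|1|2|3
0|2|2|3|0
0|3|2|0|1
t=4: 3|1|2|0|1
1|2|0|2|1
1|3|1|3|3
0|2|3|0|1
0|3|2|1|1
t=5: 3|1|2|0|1
1|2|0|2|1
1|3|1|3|3
0|2|3|1|1
0|3|2|1|1
t=6: 3|1|2|0|1
1|2|0|2|1
1|3|1|3|3
0|2|3|2|1
0|3|2|1|1
t=7: 3|1|2|0|1
1|2|0|2|1
1|3|1|3|3
0|2|3|3|1
0|3|2|1|1
t=8: 3|1|2|0|1
1|2|0|3|2
1|3|3|1|0
0|3|0|2|3
0|3|3|2|1
t=9: 3|1|2|0|1
1|2|0|3|2
1|3|3|1|0
0|3|0|3|3
0|3|3|2|1
t=10: 3|1|2|0|1
1|2|0|3|2
1|3|3|2|1
0|3|1|1|0
0|3|3|3|2
t=11: 3|1|2|0|1
1|2|0|3|2
1|3|3|2|1
0|3|1|2|0
0|3|3|3|2
t=12: 3|1|2|0|1
1|2|0|3|2
1|3|3|2|1
0|3|1|3|0
0|3|3|3|2
t=13: 3|1|2|1|1
1|3|2|0|3
2|1|2|1|2
1|2|1|3|1
1|1|2|1|3
t=14: 3|1|2|1|1
1|3|2|0|3
2|1|2|2|2
1|2|2|0|2
1|1|2|2|3
t=15: 3|1|2|1|1
1|3|2|0|3
2|1|2|2|2
1|2|2|1|2
1|1|2|2|3
t=16: 3|1|2|1|1
1|3|2|0|3
2|1|2|2|2
1|2|2|2|2
1|1|2|2|3
t=17: 3|1|2|1|1
1|3|2|0|3
2|1|2|2|2
1|2|2|3|2
1|1|2|2|3
t=18: 3|1|2|1|1
1|3|2|0|3
2|1|2|3|2
1|2|3|0|3
1|1|2|3|3
t=19: 3|1|2|1|1
1|3|2|0|3
2|1|2|3|2
1|2|3|1|3
1|1|2|3|3

1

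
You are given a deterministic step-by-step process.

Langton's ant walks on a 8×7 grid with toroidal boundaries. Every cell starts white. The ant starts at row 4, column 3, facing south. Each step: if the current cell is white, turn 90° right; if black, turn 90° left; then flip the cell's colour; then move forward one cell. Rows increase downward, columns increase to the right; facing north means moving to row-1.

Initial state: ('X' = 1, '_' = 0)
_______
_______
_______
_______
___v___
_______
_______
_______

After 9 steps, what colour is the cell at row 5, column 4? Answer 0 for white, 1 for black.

1

gen 0: _______
_______
_______
_______
___v___
_______
_______
_______
gen 1: _______
_______
_______
_______
__<X___
_______
_______
_______
gen 2: _______
_______
_______
__^____
__XX___
_______
_______
_______
gen 3: _______
_______
_______
__X>___
__XX___
_______
_______
_______
gen 4: _______
_______
_______
__XX___
__Xv___
_______
_______
_______
gen 5: _______
_______
_______
__XX___
__X_>__
_______
_______
_______
gen 6: _______
_______
_______
__XX___
__X_X__
____v__
_______
_______
gen 7: _______
_______
_______
__XX___
__X_X__
___<X__
_______
_______
gen 8: _______
_______
_______
__XX___
__X^X__
___XX__
_______
_______
gen 9: _______
_______
_______
__XX___
__XX>__
___XX__
_______
_______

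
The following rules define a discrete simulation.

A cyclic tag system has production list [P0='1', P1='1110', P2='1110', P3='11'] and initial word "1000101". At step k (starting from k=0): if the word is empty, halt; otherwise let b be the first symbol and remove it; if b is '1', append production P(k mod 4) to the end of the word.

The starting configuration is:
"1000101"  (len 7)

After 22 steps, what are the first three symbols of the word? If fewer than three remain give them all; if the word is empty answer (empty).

step 0: "1000101"  (len 7)
step 1: "0001011"  (len 7)
step 2: "001011"  (len 6)
step 3: "01011"  (len 5)
step 4: "1011"  (len 4)
step 5: "0111"  (len 4)
step 6: "111"  (len 3)
step 7: "111110"  (len 6)
step 8: "1111011"  (len 7)
step 9: "1110111"  (len 7)
step 10: "1101111110"  (len 10)
step 11: "1011111101110"  (len 13)
step 12: "01111110111011"  (len 14)
step 13: "1111110111011"  (len 13)
step 14: "1111101110111110"  (len 16)
step 15: "1111011101111101110"  (len 19)
step 16: "11101110111110111011"  (len 20)
step 17: "11011101111101110111"  (len 20)
step 18: "10111011111011101111110"  (len 23)
step 19: "01110111110111011111101110"  (len 26)
step 20: "1110111110111011111101110"  (len 25)
step 21: "1101111101110111111011101"  (len 25)
step 22: "1011111011101111110111011110"  (len 28)

101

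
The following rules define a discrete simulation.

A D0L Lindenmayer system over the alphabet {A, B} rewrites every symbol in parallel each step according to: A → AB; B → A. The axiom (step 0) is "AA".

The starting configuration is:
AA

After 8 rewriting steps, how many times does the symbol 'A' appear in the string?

gen 0: AA
gen 1: ABAB
gen 2: ABAABA
gen 3: ABAABABAAB
gen 4: ABAABABAABAABABA
gen 5: ABAABABAABAABABAABABAABAAB
gen 6: ABAABABAABAABABAABABAABAABABAABAABABAABABA
gen 7: ABAABABAABAABABAABABAABAABABAABAABABAABABAABAABABAABABAABAABABAABAAB
gen 8: ABAABABAABAABABAABABAABAABABAABAABABAABABAABAABABAABABAABAABABAABAABABAABABAABAABABAABAABABAABABAABAABABAABABA

68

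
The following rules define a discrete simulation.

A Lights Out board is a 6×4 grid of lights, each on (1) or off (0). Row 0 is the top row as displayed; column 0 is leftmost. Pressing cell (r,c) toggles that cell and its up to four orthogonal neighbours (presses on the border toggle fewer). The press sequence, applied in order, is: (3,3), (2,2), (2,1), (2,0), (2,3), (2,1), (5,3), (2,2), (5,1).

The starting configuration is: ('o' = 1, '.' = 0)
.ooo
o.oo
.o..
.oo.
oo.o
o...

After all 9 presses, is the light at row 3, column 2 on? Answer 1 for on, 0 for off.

k=0  .ooo
o.oo
.o..
.oo.
oo.o
o...
k=1  .ooo
o.oo
.o.o
.o.o
oo..
o...
k=2  .ooo
o..o
..o.
.ooo
oo..
o...
k=3  .ooo
oo.o
oo..
..oo
oo..
o...
k=4  .ooo
.o.o
....
o.oo
oo..
o...
k=5  .ooo
.o..
..oo
o.o.
oo..
o...
k=6  .ooo
....
oo.o
ooo.
oo..
o...
k=7  .ooo
....
oo.o
ooo.
oo.o
o.oo
k=8  .ooo
..o.
o.o.
oo..
oo.o
o.oo
k=9  .ooo
..o.
o.o.
oo..
o..o
.o.o

0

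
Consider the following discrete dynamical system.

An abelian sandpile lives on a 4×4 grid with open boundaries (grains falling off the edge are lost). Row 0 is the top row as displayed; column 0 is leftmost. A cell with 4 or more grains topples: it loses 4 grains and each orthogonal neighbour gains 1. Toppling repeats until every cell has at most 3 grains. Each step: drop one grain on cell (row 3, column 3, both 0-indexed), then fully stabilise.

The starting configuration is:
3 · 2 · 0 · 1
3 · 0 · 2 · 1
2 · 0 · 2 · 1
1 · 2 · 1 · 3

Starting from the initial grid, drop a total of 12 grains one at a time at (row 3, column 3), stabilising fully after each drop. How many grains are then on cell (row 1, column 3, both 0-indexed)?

gen 0: 3 · 2 · 0 · 1
3 · 0 · 2 · 1
2 · 0 · 2 · 1
1 · 2 · 1 · 3
gen 1: 3 · 2 · 0 · 1
3 · 0 · 2 · 1
2 · 0 · 2 · 2
1 · 2 · 2 · 0
gen 2: 3 · 2 · 0 · 1
3 · 0 · 2 · 1
2 · 0 · 2 · 2
1 · 2 · 2 · 1
gen 3: 3 · 2 · 0 · 1
3 · 0 · 2 · 1
2 · 0 · 2 · 2
1 · 2 · 2 · 2
gen 4: 3 · 2 · 0 · 1
3 · 0 · 2 · 1
2 · 0 · 2 · 2
1 · 2 · 2 · 3
gen 5: 3 · 2 · 0 · 1
3 · 0 · 2 · 1
2 · 0 · 2 · 3
1 · 2 · 3 · 0
gen 6: 3 · 2 · 0 · 1
3 · 0 · 2 · 1
2 · 0 · 2 · 3
1 · 2 · 3 · 1
gen 7: 3 · 2 · 0 · 1
3 · 0 · 2 · 1
2 · 0 · 2 · 3
1 · 2 · 3 · 2
gen 8: 3 · 2 · 0 · 1
3 · 0 · 2 · 1
2 · 0 · 2 · 3
1 · 2 · 3 · 3
gen 9: 3 · 2 · 0 · 1
3 · 0 · 3 · 2
2 · 1 · 0 · 1
1 · 3 · 1 · 2
gen 10: 3 · 2 · 0 · 1
3 · 0 · 3 · 2
2 · 1 · 0 · 1
1 · 3 · 1 · 3
gen 11: 3 · 2 · 0 · 1
3 · 0 · 3 · 2
2 · 1 · 0 · 2
1 · 3 · 2 · 0
gen 12: 3 · 2 · 0 · 1
3 · 0 · 3 · 2
2 · 1 · 0 · 2
1 · 3 · 2 · 1

2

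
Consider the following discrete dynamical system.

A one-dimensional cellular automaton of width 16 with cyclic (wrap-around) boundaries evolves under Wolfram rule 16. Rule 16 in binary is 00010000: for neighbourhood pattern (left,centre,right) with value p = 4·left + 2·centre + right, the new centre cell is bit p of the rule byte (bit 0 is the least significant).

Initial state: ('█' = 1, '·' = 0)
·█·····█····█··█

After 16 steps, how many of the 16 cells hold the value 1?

3

gen 0: ·█·····█····█··█
gen 1: ··█·····█····█··
gen 2: ···█·····█····█·
gen 3: ····█·····█····█
gen 4: █····█·····█····
gen 5: ·█····█·····█···
gen 6: ··█····█·····█··
gen 7: ···█····█·····█·
gen 8: ····█····█·····█
gen 9: █····█····█·····
gen 10: ·█····█····█····
gen 11: ··█····█····█···
gen 12: ···█····█····█··
gen 13: ····█····█····█·
gen 14: ·····█····█····█
gen 15: █·····█····█····
gen 16: ·█·····█····█···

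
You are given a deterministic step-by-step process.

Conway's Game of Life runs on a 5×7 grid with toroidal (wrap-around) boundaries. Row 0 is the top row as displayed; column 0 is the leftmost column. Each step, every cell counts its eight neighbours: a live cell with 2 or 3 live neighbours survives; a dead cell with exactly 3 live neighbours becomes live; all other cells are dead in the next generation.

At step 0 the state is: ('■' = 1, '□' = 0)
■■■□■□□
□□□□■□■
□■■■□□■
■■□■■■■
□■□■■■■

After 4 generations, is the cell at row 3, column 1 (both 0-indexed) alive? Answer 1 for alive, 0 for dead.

0

t=0: ■■■□■□□
□□□□■□■
□■■■□□■
■■□■■■■
□■□■■■■
t=1: □■■□□□□
□□□□■□■
□■□□□□□
□□□□□□□
□□□□□□□
t=2: □□□□□□□
■■■□□□□
□□□□□□□
□□□□□□□
□□□□□□□
t=3: □■□□□□□
□■□□□□□
□■□□□□□
□□□□□□□
□□□□□□□
t=4: □□□□□□□
■■■□□□□
□□□□□□□
□□□□□□□
□□□□□□□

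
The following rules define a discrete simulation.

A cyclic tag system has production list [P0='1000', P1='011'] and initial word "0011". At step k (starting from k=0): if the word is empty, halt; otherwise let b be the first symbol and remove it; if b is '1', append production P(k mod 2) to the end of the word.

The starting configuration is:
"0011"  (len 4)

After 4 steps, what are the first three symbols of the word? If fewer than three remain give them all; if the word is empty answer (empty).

100

k=0  "0011"  (len 4)
k=1  "011"  (len 3)
k=2  "11"  (len 2)
k=3  "11000"  (len 5)
k=4  "1000011"  (len 7)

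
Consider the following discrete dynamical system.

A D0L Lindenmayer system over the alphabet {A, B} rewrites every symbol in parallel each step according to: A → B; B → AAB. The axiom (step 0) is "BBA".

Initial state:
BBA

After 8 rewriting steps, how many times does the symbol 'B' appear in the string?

427

step 0: BBA
step 1: AABAABB
step 2: BBAABBBAABAAB
step 3: AABAABBBAABAABAABBBAABBBAAB
step 4: BBAABBBAABAABAABBBAABBBAABBBAABAABAABBBAABAABAABBBAAB
step 5: AABAABBBAABAABAABBBAABBBAABBBAABAABAABBBAABAABAABBBAABAABAABBBAABBBAABBBAABAABAABBBAABBBAABBBAABAABAABBBAAB
step 6: BBAABBBAABAABAABBBAABBBAABBBAABAABAABBBAABAABAABBBAABAABAA…BAABAABAABBBAABAABAABBBAABAABAABBBAABBBAABBBAABAABAABBBAAB  (len 213)
step 7: AABAABBBAABAABAABBBAABBBAABBBAABAABAABBBAABAABAABBBAABAABA…BAABAABAABBBAABAABAABBBAABAABAABBBAABBBAABBBAABAABAABBBAAB  (len 427)
step 8: BBAABBBAABAABAABBBAABBBAABBBAABAABAABBBAABAABAABBBAABAABAA…BAABAABAABBBAABAABAABBBAABAABAABBBAABBBAABBBAABAABAABBBAAB  (len 853)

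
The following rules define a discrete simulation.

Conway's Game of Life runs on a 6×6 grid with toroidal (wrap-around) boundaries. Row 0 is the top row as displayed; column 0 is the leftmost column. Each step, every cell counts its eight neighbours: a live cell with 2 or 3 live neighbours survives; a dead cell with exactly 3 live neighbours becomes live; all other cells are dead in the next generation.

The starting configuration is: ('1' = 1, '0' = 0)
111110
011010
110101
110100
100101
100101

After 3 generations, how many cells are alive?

[0] 111110
011010
110101
110100
100101
100101
[1] 000000
000000
000101
000100
000100
000000
[2] 000000
000000
000010
001100
000000
000000
[3] 000000
000000
000100
000100
000000
000000

2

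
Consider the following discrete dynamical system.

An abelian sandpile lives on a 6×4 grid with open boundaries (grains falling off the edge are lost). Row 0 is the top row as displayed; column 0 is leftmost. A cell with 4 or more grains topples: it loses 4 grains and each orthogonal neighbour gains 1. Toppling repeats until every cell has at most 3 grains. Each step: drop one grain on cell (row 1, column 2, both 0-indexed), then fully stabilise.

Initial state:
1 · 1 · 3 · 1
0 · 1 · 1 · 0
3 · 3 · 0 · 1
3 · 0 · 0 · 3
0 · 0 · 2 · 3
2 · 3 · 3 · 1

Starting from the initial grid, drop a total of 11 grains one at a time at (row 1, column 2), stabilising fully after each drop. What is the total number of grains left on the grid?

t=0: 1 · 1 · 3 · 1
0 · 1 · 1 · 0
3 · 3 · 0 · 1
3 · 0 · 0 · 3
0 · 0 · 2 · 3
2 · 3 · 3 · 1
t=1: 1 · 1 · 3 · 1
0 · 1 · 2 · 0
3 · 3 · 0 · 1
3 · 0 · 0 · 3
0 · 0 · 2 · 3
2 · 3 · 3 · 1
t=2: 1 · 1 · 3 · 1
0 · 1 · 3 · 0
3 · 3 · 0 · 1
3 · 0 · 0 · 3
0 · 0 · 2 · 3
2 · 3 · 3 · 1
t=3: 1 · 2 · 0 · 2
0 · 2 · 1 · 1
3 · 3 · 1 · 1
3 · 0 · 0 · 3
0 · 0 · 2 · 3
2 · 3 · 3 · 1
t=4: 1 · 2 · 0 · 2
0 · 2 · 2 · 1
3 · 3 · 1 · 1
3 · 0 · 0 · 3
0 · 0 · 2 · 3
2 · 3 · 3 · 1
t=5: 1 · 2 · 0 · 2
0 · 2 · 3 · 1
3 · 3 · 1 · 1
3 · 0 · 0 · 3
0 · 0 · 2 · 3
2 · 3 · 3 · 1
t=6: 1 · 2 · 1 · 2
0 · 3 · 0 · 2
3 · 3 · 2 · 1
3 · 0 · 0 · 3
0 · 0 · 2 · 3
2 · 3 · 3 · 1
t=7: 1 · 2 · 1 · 2
0 · 3 · 1 · 2
3 · 3 · 2 · 1
3 · 0 · 0 · 3
0 · 0 · 2 · 3
2 · 3 · 3 · 1
t=8: 1 · 2 · 1 · 2
0 · 3 · 2 · 2
3 · 3 · 2 · 1
3 · 0 · 0 · 3
0 · 0 · 2 · 3
2 · 3 · 3 · 1
t=9: 1 · 2 · 1 · 2
0 · 3 · 3 · 2
3 · 3 · 2 · 1
3 · 0 · 0 · 3
0 · 0 · 2 · 3
2 · 3 · 3 · 1
t=10: 1 · 3 · 2 · 2
2 · 1 · 2 · 3
1 · 2 · 0 · 2
0 · 2 · 1 · 3
1 · 0 · 2 · 3
2 · 3 · 3 · 1
t=11: 1 · 3 · 2 · 2
2 · 1 · 3 · 3
1 · 2 · 0 · 2
0 · 2 · 1 · 3
1 · 0 · 2 · 3
2 · 3 · 3 · 1

43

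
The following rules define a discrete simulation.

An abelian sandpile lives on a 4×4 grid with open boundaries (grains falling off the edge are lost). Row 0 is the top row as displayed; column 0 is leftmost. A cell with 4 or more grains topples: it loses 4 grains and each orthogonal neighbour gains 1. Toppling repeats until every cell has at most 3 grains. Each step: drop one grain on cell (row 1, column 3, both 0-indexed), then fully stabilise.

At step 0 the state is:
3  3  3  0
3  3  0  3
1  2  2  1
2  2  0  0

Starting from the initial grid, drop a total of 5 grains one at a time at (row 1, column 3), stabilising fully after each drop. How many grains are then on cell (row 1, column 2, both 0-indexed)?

gen 0: 3  3  3  0
3  3  0  3
1  2  2  1
2  2  0  0
gen 1: 3  3  3  1
3  3  1  0
1  2  2  2
2  2  0  0
gen 2: 3  3  3  1
3  3  1  1
1  2  2  2
2  2  0  0
gen 3: 3  3  3  1
3  3  1  2
1  2  2  2
2  2  0  0
gen 4: 3  3  3  1
3  3  1  3
1  2  2  2
2  2  0  0
gen 5: 3  3  3  2
3  3  2  0
1  2  2  3
2  2  0  0

2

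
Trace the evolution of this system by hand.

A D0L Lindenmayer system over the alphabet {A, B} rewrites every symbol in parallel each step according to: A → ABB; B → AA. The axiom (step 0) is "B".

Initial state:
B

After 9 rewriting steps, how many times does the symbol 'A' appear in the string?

2330

k=0  B
k=1  AA
k=2  ABBABB
k=3  ABBAAAAABBAAAA
k=4  ABBAAAAABBABBABBABBABBAAAAABBABBABBABB
k=5  ABBAAAAABBABBABBABBABBAAAAABBAAAAABBAAAAABBAAAAABBAAAAABBABBABBABBABBAAAAABBAAAAABBAAAAABBAAAA
k=6  ABBAAAAABBABBABBABBABBAAAAABBAAAAABBAAAAABBAAAAABBAAAAABBA…BABBAAAAABBABBABBABBABBAAAAABBABBABBABBABBAAAAABBABBABBABB  (len 246)
k=7  ABBAAAAABBABBABBABBABBAAAAABBAAAAABBAAAAABBAAAAABBAAAAABBA…AAAAABBAAAAABBAAAAABBABBABBABBABBAAAAABBAAAAABBAAAAABBAAAA  (len 622)
k=8  ABBAAAAABBABBABBABBABBAAAAABBAAAAABBAAAAABBAAAAABBAAAAABBA…BABBAAAAABBABBABBABBABBAAAAABBABBABBABBABBAAAAABBABBABBABB  (len 1606)
k=9  ABBAAAAABBABBABBABBABBAAAAABBAAAAABBAAAAABBAAAAABBAAAAABBA…AAAAABBAAAAABBAAAAABBABBABBABBABBAAAAABBAAAAABBAAAAABBAAAA  (len 4094)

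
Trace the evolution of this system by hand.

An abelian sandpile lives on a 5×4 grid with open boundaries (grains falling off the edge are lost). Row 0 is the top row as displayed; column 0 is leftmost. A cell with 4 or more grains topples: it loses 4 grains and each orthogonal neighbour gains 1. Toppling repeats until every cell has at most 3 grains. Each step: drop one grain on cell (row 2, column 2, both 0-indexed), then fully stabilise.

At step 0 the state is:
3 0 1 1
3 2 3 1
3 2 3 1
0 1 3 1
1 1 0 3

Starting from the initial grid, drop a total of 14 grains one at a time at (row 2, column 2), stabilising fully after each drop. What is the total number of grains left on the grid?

[0] 3 0 1 1
3 2 3 1
3 2 3 1
0 1 3 1
1 1 0 3
[1] 3 0 2 1
3 3 0 2
3 3 2 2
0 2 0 2
1 1 1 3
[2] 3 0 2 1
3 3 0 2
3 3 3 2
0 2 0 2
1 1 1 3
[3] 0 2 2 1
2 1 2 2
1 2 1 3
1 3 1 2
1 1 1 3
[4] 0 2 2 1
2 1 2 2
1 2 2 3
1 3 1 2
1 1 1 3
[5] 0 2 2 1
2 1 2 2
1 2 3 3
1 3 1 2
1 1 1 3
[6] 0 2 2 1
2 1 3 3
1 3 1 0
1 3 2 3
1 1 1 3
[7] 0 2 2 1
2 1 3 3
1 3 2 0
1 3 2 3
1 1 1 3
[8] 0 2 2 1
2 1 3 3
1 3 3 0
1 3 2 3
1 1 1 3
[9] 0 2 3 2
2 3 1 0
2 1 3 3
2 1 1 1
1 2 3 0
[10] 0 2 3 2
2 3 2 1
2 2 1 0
2 1 2 2
1 2 3 0
[11] 0 2 3 2
2 3 2 1
2 2 2 0
2 1 2 2
1 2 3 0
[12] 0 2 3 2
2 3 2 1
2 2 3 0
2 1 2 2
1 2 3 0
[13] 0 2 3 2
2 3 3 1
2 3 0 1
2 1 3 2
1 2 3 0
[14] 0 2 3 2
2 3 3 1
2 3 1 1
2 1 3 2
1 2 3 0

37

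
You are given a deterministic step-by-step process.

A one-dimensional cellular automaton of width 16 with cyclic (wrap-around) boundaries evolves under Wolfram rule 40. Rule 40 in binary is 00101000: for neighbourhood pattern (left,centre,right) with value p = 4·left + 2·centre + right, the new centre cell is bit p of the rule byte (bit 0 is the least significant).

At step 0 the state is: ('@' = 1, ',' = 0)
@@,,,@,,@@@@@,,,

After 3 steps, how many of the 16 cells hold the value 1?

step 0: @@,,,@,,@@@@@,,,
step 1: @,,,,,,,@,,,,,,,
step 2: ,,,,,,,,,,,,,,,,
step 3: ,,,,,,,,,,,,,,,,

0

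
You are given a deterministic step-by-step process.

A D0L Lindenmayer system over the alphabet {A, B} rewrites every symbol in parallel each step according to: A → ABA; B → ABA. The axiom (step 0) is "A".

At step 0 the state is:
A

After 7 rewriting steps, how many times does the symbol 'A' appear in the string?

1458

t=0: A
t=1: ABA
t=2: ABAABAABA
t=3: ABAABAABAABAABAABAABAABAABA
t=4: ABAABAABAABAABAABAABAABAABAABAABAABAABAABAABAABAABAABAABAABAABAABAABAABAABAABAABA
t=5: ABAABAABAABAABAABAABAABAABAABAABAABAABAABAABAABAABAABAABAA…AABAABAABAABAABAABAABAABAABAABAABAABAABAABAABAABAABAABAABA  (len 243)
t=6: ABAABAABAABAABAABAABAABAABAABAABAABAABAABAABAABAABAABAABAA…AABAABAABAABAABAABAABAABAABAABAABAABAABAABAABAABAABAABAABA  (len 729)
t=7: ABAABAABAABAABAABAABAABAABAABAABAABAABAABAABAABAABAABAABAA…AABAABAABAABAABAABAABAABAABAABAABAABAABAABAABAABAABAABAABA  (len 2187)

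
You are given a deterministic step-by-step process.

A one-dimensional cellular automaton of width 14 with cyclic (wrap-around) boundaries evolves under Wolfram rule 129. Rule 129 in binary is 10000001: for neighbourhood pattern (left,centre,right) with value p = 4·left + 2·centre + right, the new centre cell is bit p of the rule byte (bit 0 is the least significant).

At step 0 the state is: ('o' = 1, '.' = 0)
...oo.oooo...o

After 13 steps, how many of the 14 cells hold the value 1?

14

gen 0: ...oo.oooo...o
gen 1: .o.....oo..o..
gen 2: ...ooo.......o
gen 3: .o..o..ooooo..
gen 4: ........ooo..o
gen 5: .oooooo..o....
gen 6: ..oooo.....ooo
gen 7: ...oo..ooo..o.
gen 8: oo......o.....
gen 9: ...oooo...ooo.
gen 10: oo..oo..o..o..
gen 11: ..............
gen 12: oooooooooooooo
gen 13: oooooooooooooo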